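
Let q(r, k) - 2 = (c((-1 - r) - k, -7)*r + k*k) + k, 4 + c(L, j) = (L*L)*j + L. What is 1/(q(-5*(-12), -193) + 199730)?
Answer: -1/7073612 ≈ -1.4137e-7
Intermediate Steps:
c(L, j) = -4 + L + j*L² (c(L, j) = -4 + ((L*L)*j + L) = -4 + (L²*j + L) = -4 + (j*L² + L) = -4 + (L + j*L²) = -4 + L + j*L²)
q(r, k) = 2 + k + k² + r*(-5 - k - r - 7*(-1 - k - r)²) (q(r, k) = 2 + (((-4 + ((-1 - r) - k) - 7*((-1 - r) - k)²)*r + k*k) + k) = 2 + (((-4 + (-1 - k - r) - 7*(-1 - k - r)²)*r + k²) + k) = 2 + (((-5 - k - r - 7*(-1 - k - r)²)*r + k²) + k) = 2 + ((r*(-5 - k - r - 7*(-1 - k - r)²) + k²) + k) = 2 + ((k² + r*(-5 - k - r - 7*(-1 - k - r)²)) + k) = 2 + (k + k² + r*(-5 - k - r - 7*(-1 - k - r)²)) = 2 + k + k² + r*(-5 - k - r - 7*(-1 - k - r)²))
1/(q(-5*(-12), -193) + 199730) = 1/((2 - 193 + (-193)² - (-5*(-12))*(5 - 193 - 5*(-12) + 7*(1 - 193 - 5*(-12))²)) + 199730) = 1/((2 - 193 + 37249 - 1*60*(5 - 193 + 60 + 7*(1 - 193 + 60)²)) + 199730) = 1/((2 - 193 + 37249 - 1*60*(5 - 193 + 60 + 7*(-132)²)) + 199730) = 1/((2 - 193 + 37249 - 1*60*(5 - 193 + 60 + 7*17424)) + 199730) = 1/((2 - 193 + 37249 - 1*60*(5 - 193 + 60 + 121968)) + 199730) = 1/((2 - 193 + 37249 - 1*60*121840) + 199730) = 1/((2 - 193 + 37249 - 7310400) + 199730) = 1/(-7273342 + 199730) = 1/(-7073612) = -1/7073612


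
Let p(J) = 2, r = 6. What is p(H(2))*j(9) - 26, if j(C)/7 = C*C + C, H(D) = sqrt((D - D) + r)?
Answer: 1234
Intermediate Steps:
H(D) = sqrt(6) (H(D) = sqrt((D - D) + 6) = sqrt(0 + 6) = sqrt(6))
j(C) = 7*C + 7*C**2 (j(C) = 7*(C*C + C) = 7*(C**2 + C) = 7*(C + C**2) = 7*C + 7*C**2)
p(H(2))*j(9) - 26 = 2*(7*9*(1 + 9)) - 26 = 2*(7*9*10) - 26 = 2*630 - 26 = 1260 - 26 = 1234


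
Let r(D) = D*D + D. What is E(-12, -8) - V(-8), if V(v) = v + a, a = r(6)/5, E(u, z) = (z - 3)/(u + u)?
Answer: 7/120 ≈ 0.058333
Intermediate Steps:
E(u, z) = (-3 + z)/(2*u) (E(u, z) = (-3 + z)/((2*u)) = (-3 + z)*(1/(2*u)) = (-3 + z)/(2*u))
r(D) = D + D**2 (r(D) = D**2 + D = D + D**2)
a = 42/5 (a = (6*(1 + 6))/5 = (6*7)/5 = (1/5)*42 = 42/5 ≈ 8.4000)
V(v) = 42/5 + v (V(v) = v + 42/5 = 42/5 + v)
E(-12, -8) - V(-8) = (1/2)*(-3 - 8)/(-12) - (42/5 - 8) = (1/2)*(-1/12)*(-11) - 1*2/5 = 11/24 - 2/5 = 7/120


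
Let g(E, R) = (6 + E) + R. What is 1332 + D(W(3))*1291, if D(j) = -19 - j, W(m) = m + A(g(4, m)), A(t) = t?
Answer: -43853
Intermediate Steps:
g(E, R) = 6 + E + R
W(m) = 10 + 2*m (W(m) = m + (6 + 4 + m) = m + (10 + m) = 10 + 2*m)
1332 + D(W(3))*1291 = 1332 + (-19 - (10 + 2*3))*1291 = 1332 + (-19 - (10 + 6))*1291 = 1332 + (-19 - 1*16)*1291 = 1332 + (-19 - 16)*1291 = 1332 - 35*1291 = 1332 - 45185 = -43853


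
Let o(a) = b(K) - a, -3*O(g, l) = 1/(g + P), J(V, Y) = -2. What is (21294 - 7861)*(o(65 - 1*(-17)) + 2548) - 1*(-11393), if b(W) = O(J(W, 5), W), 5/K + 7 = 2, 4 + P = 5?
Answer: 99424946/3 ≈ 3.3142e+7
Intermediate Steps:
P = 1 (P = -4 + 5 = 1)
K = -1 (K = 5/(-7 + 2) = 5/(-5) = 5*(-1/5) = -1)
O(g, l) = -1/(3*(1 + g)) (O(g, l) = -1/(3*(g + 1)) = -1/(3*(1 + g)))
b(W) = 1/3 (b(W) = -1/(3 + 3*(-2)) = -1/(3 - 6) = -1/(-3) = -1*(-1/3) = 1/3)
o(a) = 1/3 - a
(21294 - 7861)*(o(65 - 1*(-17)) + 2548) - 1*(-11393) = (21294 - 7861)*((1/3 - (65 - 1*(-17))) + 2548) - 1*(-11393) = 13433*((1/3 - (65 + 17)) + 2548) + 11393 = 13433*((1/3 - 1*82) + 2548) + 11393 = 13433*((1/3 - 82) + 2548) + 11393 = 13433*(-245/3 + 2548) + 11393 = 13433*(7399/3) + 11393 = 99390767/3 + 11393 = 99424946/3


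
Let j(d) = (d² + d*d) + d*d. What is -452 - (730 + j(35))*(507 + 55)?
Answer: -2476062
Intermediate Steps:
j(d) = 3*d² (j(d) = (d² + d²) + d² = 2*d² + d² = 3*d²)
-452 - (730 + j(35))*(507 + 55) = -452 - (730 + 3*35²)*(507 + 55) = -452 - (730 + 3*1225)*562 = -452 - (730 + 3675)*562 = -452 - 4405*562 = -452 - 1*2475610 = -452 - 2475610 = -2476062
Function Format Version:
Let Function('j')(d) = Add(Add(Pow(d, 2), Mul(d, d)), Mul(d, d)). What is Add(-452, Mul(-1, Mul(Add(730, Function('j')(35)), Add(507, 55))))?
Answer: -2476062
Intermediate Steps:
Function('j')(d) = Mul(3, Pow(d, 2)) (Function('j')(d) = Add(Add(Pow(d, 2), Pow(d, 2)), Pow(d, 2)) = Add(Mul(2, Pow(d, 2)), Pow(d, 2)) = Mul(3, Pow(d, 2)))
Add(-452, Mul(-1, Mul(Add(730, Function('j')(35)), Add(507, 55)))) = Add(-452, Mul(-1, Mul(Add(730, Mul(3, Pow(35, 2))), Add(507, 55)))) = Add(-452, Mul(-1, Mul(Add(730, Mul(3, 1225)), 562))) = Add(-452, Mul(-1, Mul(Add(730, 3675), 562))) = Add(-452, Mul(-1, Mul(4405, 562))) = Add(-452, Mul(-1, 2475610)) = Add(-452, -2475610) = -2476062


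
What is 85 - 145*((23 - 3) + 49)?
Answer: -9920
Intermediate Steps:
85 - 145*((23 - 3) + 49) = 85 - 145*(20 + 49) = 85 - 145*69 = 85 - 10005 = -9920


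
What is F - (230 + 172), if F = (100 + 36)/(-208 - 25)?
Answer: -93802/233 ≈ -402.58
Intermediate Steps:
F = -136/233 (F = 136/(-233) = 136*(-1/233) = -136/233 ≈ -0.58369)
F - (230 + 172) = -136/233 - (230 + 172) = -136/233 - 1*402 = -136/233 - 402 = -93802/233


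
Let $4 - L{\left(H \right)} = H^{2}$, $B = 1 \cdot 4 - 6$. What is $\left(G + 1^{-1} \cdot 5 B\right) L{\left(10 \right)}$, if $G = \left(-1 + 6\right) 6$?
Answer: $-1920$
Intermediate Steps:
$B = -2$ ($B = 4 - 6 = -2$)
$G = 30$ ($G = 5 \cdot 6 = 30$)
$L{\left(H \right)} = 4 - H^{2}$
$\left(G + 1^{-1} \cdot 5 B\right) L{\left(10 \right)} = \left(30 + 1^{-1} \cdot 5 \left(-2\right)\right) \left(4 - 10^{2}\right) = \left(30 + 1 \cdot 5 \left(-2\right)\right) \left(4 - 100\right) = \left(30 + 5 \left(-2\right)\right) \left(4 - 100\right) = \left(30 - 10\right) \left(-96\right) = 20 \left(-96\right) = -1920$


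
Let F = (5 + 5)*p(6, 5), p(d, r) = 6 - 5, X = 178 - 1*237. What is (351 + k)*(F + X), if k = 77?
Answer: -20972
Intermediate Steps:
X = -59 (X = 178 - 237 = -59)
p(d, r) = 1
F = 10 (F = (5 + 5)*1 = 10*1 = 10)
(351 + k)*(F + X) = (351 + 77)*(10 - 59) = 428*(-49) = -20972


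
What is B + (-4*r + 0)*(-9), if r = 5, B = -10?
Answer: 170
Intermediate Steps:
B + (-4*r + 0)*(-9) = -10 + (-4*5 + 0)*(-9) = -10 + (-20 + 0)*(-9) = -10 - 20*(-9) = -10 + 180 = 170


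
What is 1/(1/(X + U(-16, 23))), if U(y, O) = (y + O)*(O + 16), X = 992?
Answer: 1265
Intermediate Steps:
U(y, O) = (16 + O)*(O + y) (U(y, O) = (O + y)*(16 + O) = (16 + O)*(O + y))
1/(1/(X + U(-16, 23))) = 1/(1/(992 + (23² + 16*23 + 16*(-16) + 23*(-16)))) = 1/(1/(992 + (529 + 368 - 256 - 368))) = 1/(1/(992 + 273)) = 1/(1/1265) = 1265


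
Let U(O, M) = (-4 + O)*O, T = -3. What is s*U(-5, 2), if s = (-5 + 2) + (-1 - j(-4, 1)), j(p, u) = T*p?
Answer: -720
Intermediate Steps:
U(O, M) = O*(-4 + O)
j(p, u) = -3*p
s = -16 (s = (-5 + 2) + (-1 - (-3)*(-4)) = -3 + (-1 - 1*12) = -3 + (-1 - 12) = -3 - 13 = -16)
s*U(-5, 2) = -(-80)*(-4 - 5) = -(-80)*(-9) = -16*45 = -720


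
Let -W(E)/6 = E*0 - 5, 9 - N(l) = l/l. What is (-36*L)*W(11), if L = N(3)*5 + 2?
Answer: -45360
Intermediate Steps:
N(l) = 8 (N(l) = 9 - l/l = 9 - 1*1 = 9 - 1 = 8)
W(E) = 30 (W(E) = -6*(E*0 - 5) = -6*(0 - 5) = -6*(-5) = 30)
L = 42 (L = 8*5 + 2 = 40 + 2 = 42)
(-36*L)*W(11) = -36*42*30 = -1512*30 = -45360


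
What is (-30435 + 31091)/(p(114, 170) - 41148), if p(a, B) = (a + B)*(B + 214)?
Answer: 164/16977 ≈ 0.0096601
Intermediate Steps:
p(a, B) = (214 + B)*(B + a) (p(a, B) = (B + a)*(214 + B) = (214 + B)*(B + a))
(-30435 + 31091)/(p(114, 170) - 41148) = (-30435 + 31091)/((170² + 214*170 + 214*114 + 170*114) - 41148) = 656/((28900 + 36380 + 24396 + 19380) - 41148) = 656/(109056 - 41148) = 656/67908 = 656*(1/67908) = 164/16977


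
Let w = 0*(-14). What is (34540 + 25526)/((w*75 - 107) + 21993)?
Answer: 30033/10943 ≈ 2.7445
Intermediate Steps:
w = 0
(34540 + 25526)/((w*75 - 107) + 21993) = (34540 + 25526)/((0*75 - 107) + 21993) = 60066/((0 - 107) + 21993) = 60066/(-107 + 21993) = 60066/21886 = 60066*(1/21886) = 30033/10943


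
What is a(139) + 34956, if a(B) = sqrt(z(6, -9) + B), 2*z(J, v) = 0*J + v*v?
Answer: 34956 + sqrt(718)/2 ≈ 34969.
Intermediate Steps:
z(J, v) = v**2/2 (z(J, v) = (0*J + v*v)/2 = (0 + v**2)/2 = v**2/2)
a(B) = sqrt(81/2 + B) (a(B) = sqrt((1/2)*(-9)**2 + B) = sqrt((1/2)*81 + B) = sqrt(81/2 + B))
a(139) + 34956 = sqrt(162 + 4*139)/2 + 34956 = sqrt(162 + 556)/2 + 34956 = sqrt(718)/2 + 34956 = 34956 + sqrt(718)/2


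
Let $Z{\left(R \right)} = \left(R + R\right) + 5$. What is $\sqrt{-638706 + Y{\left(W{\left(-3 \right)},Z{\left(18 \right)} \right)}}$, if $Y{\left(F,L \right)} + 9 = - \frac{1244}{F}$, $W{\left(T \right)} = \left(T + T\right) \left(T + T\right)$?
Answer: $\frac{i \sqrt{5748746}}{3} \approx 799.22 i$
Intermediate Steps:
$W{\left(T \right)} = 4 T^{2}$ ($W{\left(T \right)} = 2 T 2 T = 4 T^{2}$)
$Z{\left(R \right)} = 5 + 2 R$ ($Z{\left(R \right)} = 2 R + 5 = 5 + 2 R$)
$Y{\left(F,L \right)} = -9 - \frac{1244}{F}$
$\sqrt{-638706 + Y{\left(W{\left(-3 \right)},Z{\left(18 \right)} \right)}} = \sqrt{-638706 - \left(9 + \frac{1244}{4 \left(-3\right)^{2}}\right)} = \sqrt{-638706 - \left(9 + \frac{1244}{4 \cdot 9}\right)} = \sqrt{-638706 - \left(9 + \frac{1244}{36}\right)} = \sqrt{-638706 - \frac{392}{9}} = \sqrt{- \frac{5748746}{9}} = \frac{i \sqrt{5748746}}{3}$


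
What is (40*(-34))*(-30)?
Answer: 40800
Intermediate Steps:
(40*(-34))*(-30) = -1360*(-30) = 40800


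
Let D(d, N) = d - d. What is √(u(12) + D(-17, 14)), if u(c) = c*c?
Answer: 12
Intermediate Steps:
u(c) = c²
D(d, N) = 0
√(u(12) + D(-17, 14)) = √(12² + 0) = √(144 + 0) = √144 = 12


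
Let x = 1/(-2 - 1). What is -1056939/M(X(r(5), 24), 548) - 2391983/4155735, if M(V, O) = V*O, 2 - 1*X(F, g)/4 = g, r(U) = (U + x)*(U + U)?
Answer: 4277007406973/200406164640 ≈ 21.342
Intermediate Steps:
x = -⅓ (x = 1/(-3) = -⅓ ≈ -0.33333)
r(U) = 2*U*(-⅓ + U) (r(U) = (U - ⅓)*(U + U) = (-⅓ + U)*(2*U) = 2*U*(-⅓ + U))
X(F, g) = 8 - 4*g
M(V, O) = O*V
-1056939/M(X(r(5), 24), 548) - 2391983/4155735 = -1056939*1/(548*(8 - 4*24)) - 2391983/4155735 = -1056939*1/(548*(8 - 96)) - 2391983*1/4155735 = -1056939/(548*(-88)) - 2391983/4155735 = -1056939/(-48224) - 2391983/4155735 = -1056939*(-1/48224) - 2391983/4155735 = 1056939/48224 - 2391983/4155735 = 4277007406973/200406164640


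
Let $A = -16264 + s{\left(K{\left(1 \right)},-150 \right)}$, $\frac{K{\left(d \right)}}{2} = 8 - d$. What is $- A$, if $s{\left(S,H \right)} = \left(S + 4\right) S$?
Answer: $16012$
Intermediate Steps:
$K{\left(d \right)} = 16 - 2 d$ ($K{\left(d \right)} = 2 \left(8 - d\right) = 16 - 2 d$)
$s{\left(S,H \right)} = S \left(4 + S\right)$ ($s{\left(S,H \right)} = \left(4 + S\right) S = S \left(4 + S\right)$)
$A = -16012$ ($A = -16264 + \left(16 - 2\right) \left(4 + \left(16 - 2\right)\right) = -16264 + 14 \left(4 + 14\right) = -16264 + 14 \cdot 18 = -16264 + 252 = -16012$)
$- A = \left(-1\right) \left(-16012\right) = 16012$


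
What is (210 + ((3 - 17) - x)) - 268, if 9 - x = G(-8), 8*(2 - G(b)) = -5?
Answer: -627/8 ≈ -78.375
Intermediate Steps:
G(b) = 21/8 (G(b) = 2 - ⅛*(-5) = 2 + 5/8 = 21/8)
x = 51/8 (x = 9 - 1*21/8 = 9 - 21/8 = 51/8 ≈ 6.3750)
(210 + ((3 - 17) - x)) - 268 = (210 + ((3 - 17) - 1*51/8)) - 268 = (210 + (-14 - 51/8)) - 268 = (210 - 163/8) - 268 = 1517/8 - 268 = -627/8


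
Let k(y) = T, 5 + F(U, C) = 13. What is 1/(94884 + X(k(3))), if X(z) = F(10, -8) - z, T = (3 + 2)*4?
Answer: 1/94872 ≈ 1.0541e-5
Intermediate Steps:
F(U, C) = 8 (F(U, C) = -5 + 13 = 8)
T = 20 (T = 5*4 = 20)
k(y) = 20
X(z) = 8 - z
1/(94884 + X(k(3))) = 1/(94884 + (8 - 1*20)) = 1/(94884 + (8 - 20)) = 1/(94884 - 12) = 1/94872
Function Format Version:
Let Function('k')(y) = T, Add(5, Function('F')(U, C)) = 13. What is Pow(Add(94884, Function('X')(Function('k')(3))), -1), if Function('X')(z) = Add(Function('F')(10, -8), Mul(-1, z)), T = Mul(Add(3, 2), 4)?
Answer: Rational(1, 94872) ≈ 1.0541e-5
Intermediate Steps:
Function('F')(U, C) = 8 (Function('F')(U, C) = Add(-5, 13) = 8)
T = 20 (T = Mul(5, 4) = 20)
Function('k')(y) = 20
Function('X')(z) = Add(8, Mul(-1, z))
Pow(Add(94884, Function('X')(Function('k')(3))), -1) = Pow(Add(94884, Add(8, Mul(-1, 20))), -1) = Pow(Add(94884, Add(8, -20)), -1) = Pow(Add(94884, -12), -1) = Pow(94872, -1) = Rational(1, 94872)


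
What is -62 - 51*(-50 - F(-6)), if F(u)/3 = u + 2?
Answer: 1876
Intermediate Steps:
F(u) = 6 + 3*u (F(u) = 3*(u + 2) = 3*(2 + u) = 6 + 3*u)
-62 - 51*(-50 - F(-6)) = -62 - 51*(-50 - (6 + 3*(-6))) = -62 - 51*(-50 - (6 - 18)) = -62 - 51*(-50 - 1*(-12)) = -62 - 51*(-50 + 12) = -62 - 51*(-38) = -62 + 1938 = 1876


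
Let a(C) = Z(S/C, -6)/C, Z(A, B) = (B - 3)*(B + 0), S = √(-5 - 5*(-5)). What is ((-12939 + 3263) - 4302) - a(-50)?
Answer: -349423/25 ≈ -13977.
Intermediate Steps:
S = 2*√5 (S = √(-5 + 25) = √20 = 2*√5 ≈ 4.4721)
Z(A, B) = B*(-3 + B) (Z(A, B) = (-3 + B)*B = B*(-3 + B))
a(C) = 54/C (a(C) = (-6*(-3 - 6))/C = (-6*(-9))/C = 54/C)
((-12939 + 3263) - 4302) - a(-50) = ((-12939 + 3263) - 4302) - 54/(-50) = (-9676 - 4302) - 54*(-1)/50 = -13978 - 1*(-27/25) = -13978 + 27/25 = -349423/25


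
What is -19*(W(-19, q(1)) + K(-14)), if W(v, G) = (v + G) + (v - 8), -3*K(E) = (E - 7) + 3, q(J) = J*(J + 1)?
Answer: 722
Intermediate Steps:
q(J) = J*(1 + J)
K(E) = 4/3 - E/3 (K(E) = -((E - 7) + 3)/3 = -((-7 + E) + 3)/3 = -(-4 + E)/3 = 4/3 - E/3)
W(v, G) = -8 + G + 2*v (W(v, G) = (G + v) + (-8 + v) = -8 + G + 2*v)
-19*(W(-19, q(1)) + K(-14)) = -19*((-8 + 1*(1 + 1) + 2*(-19)) + (4/3 - 1/3*(-14))) = -19*((-8 + 1*2 - 38) + (4/3 + 14/3)) = -19*((-8 + 2 - 38) + 6) = -19*(-44 + 6) = -19*(-38) = 722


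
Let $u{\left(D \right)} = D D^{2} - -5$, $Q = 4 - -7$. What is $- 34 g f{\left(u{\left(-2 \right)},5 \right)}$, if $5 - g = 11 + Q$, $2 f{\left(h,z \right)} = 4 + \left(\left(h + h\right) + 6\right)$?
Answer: $1156$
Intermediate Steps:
$Q = 11$ ($Q = 4 + 7 = 11$)
$u{\left(D \right)} = 5 + D^{3}$ ($u{\left(D \right)} = D^{3} + 5 = 5 + D^{3}$)
$f{\left(h,z \right)} = 5 + h$ ($f{\left(h,z \right)} = \frac{4 + \left(\left(h + h\right) + 6\right)}{2} = \frac{4 + \left(2 h + 6\right)}{2} = \frac{4 + \left(6 + 2 h\right)}{2} = \frac{10 + 2 h}{2} = 5 + h$)
$g = -17$ ($g = 5 - \left(11 + 11\right) = 5 - 22 = -17$)
$- 34 g f{\left(u{\left(-2 \right)},5 \right)} = \left(-34\right) \left(-17\right) \left(5 + \left(5 + \left(-2\right)^{3}\right)\right) = 578 \left(5 + \left(5 - 8\right)\right) = 578 \left(5 - 3\right) = 578 \cdot 2 = 1156$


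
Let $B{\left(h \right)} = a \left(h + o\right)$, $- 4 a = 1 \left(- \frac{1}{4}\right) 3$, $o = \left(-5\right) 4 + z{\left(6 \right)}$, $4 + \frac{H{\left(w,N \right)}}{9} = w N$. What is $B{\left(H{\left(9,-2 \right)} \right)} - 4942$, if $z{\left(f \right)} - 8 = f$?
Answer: $- \frac{19921}{4} \approx -4980.3$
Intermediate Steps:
$z{\left(f \right)} = 8 + f$
$H{\left(w,N \right)} = -36 + 9 N w$ ($H{\left(w,N \right)} = -36 + 9 w N = -36 + 9 N w$)
$o = -6$ ($o = \left(-5\right) 4 + \left(8 + 6\right) = -20 + 14 = -6$)
$a = \frac{3}{16}$ ($a = - \frac{1 \left(- \frac{1}{4}\right) 3}{4} = - \frac{\left(- \frac{1}{4}\right) 3}{4} = \left(- \frac{1}{4}\right) \left(- \frac{3}{4}\right) = \frac{3}{16} \approx 0.1875$)
$B{\left(h \right)} = - \frac{9}{8} + \frac{3 h}{16}$ ($B{\left(h \right)} = \frac{3 \left(h - 6\right)}{16} = \frac{3 \left(-6 + h\right)}{16} = - \frac{9}{8} + \frac{3 h}{16}$)
$B{\left(H{\left(9,-2 \right)} \right)} - 4942 = \left(- \frac{9}{8} + \frac{3 \left(-36 + 9 \left(-2\right) 9\right)}{16}\right) - 4942 = \left(- \frac{9}{8} + \frac{3 \left(-36 - 162\right)}{16}\right) - 4942 = \left(- \frac{9}{8} + \frac{3}{16} \left(-198\right)\right) - 4942 = \left(- \frac{9}{8} - \frac{297}{8}\right) - 4942 = - \frac{153}{4} - 4942 = - \frac{19921}{4}$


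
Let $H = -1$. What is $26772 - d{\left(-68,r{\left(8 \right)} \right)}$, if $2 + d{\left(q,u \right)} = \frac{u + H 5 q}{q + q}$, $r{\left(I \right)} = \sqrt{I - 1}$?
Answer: $\frac{53553}{2} + \frac{\sqrt{7}}{136} \approx 26777.0$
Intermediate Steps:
$r{\left(I \right)} = \sqrt{-1 + I}$
$d{\left(q,u \right)} = -2 + \frac{u - 5 q}{2 q}$ ($d{\left(q,u \right)} = -2 + \frac{u + \left(-1\right) 5 q}{q + q} = -2 + \frac{u - 5 q}{2 q}$)
$26772 - d{\left(-68,r{\left(8 \right)} \right)} = 26772 - \frac{\sqrt{-1 + 8} - -612}{2 \left(-68\right)} = 26772 - \frac{1}{2} \left(- \frac{1}{68}\right) \left(\sqrt{7} + 612\right) = 26772 - \frac{1}{2} \left(- \frac{1}{68}\right) \left(612 + \sqrt{7}\right) = 26772 - \left(- \frac{9}{2} - \frac{\sqrt{7}}{136}\right) = 26772 + \left(\frac{9}{2} + \frac{\sqrt{7}}{136}\right) = \frac{53553}{2} + \frac{\sqrt{7}}{136}$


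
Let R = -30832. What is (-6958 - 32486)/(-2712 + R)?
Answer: 9861/8386 ≈ 1.1759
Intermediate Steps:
(-6958 - 32486)/(-2712 + R) = (-6958 - 32486)/(-2712 - 30832) = -39444/(-33544) = -39444*(-1/33544) = 9861/8386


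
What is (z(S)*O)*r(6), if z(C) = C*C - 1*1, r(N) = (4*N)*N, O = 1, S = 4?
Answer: 2160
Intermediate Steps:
r(N) = 4*N**2
z(C) = -1 + C**2 (z(C) = C**2 - 1 = -1 + C**2)
(z(S)*O)*r(6) = ((-1 + 4**2)*1)*(4*6**2) = ((-1 + 16)*1)*(4*36) = (15*1)*144 = 15*144 = 2160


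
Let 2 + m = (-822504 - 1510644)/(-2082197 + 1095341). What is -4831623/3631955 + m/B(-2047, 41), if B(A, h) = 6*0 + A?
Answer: -813469934072993/611407612198630 ≈ -1.3305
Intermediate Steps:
B(A, h) = A (B(A, h) = 0 + A = A)
m = 29953/82238 (m = -2 + (-822504 - 1510644)/(-2082197 + 1095341) = -2 - 2333148/(-986856) = -2 - 2333148*(-1/986856) = -2 + 194429/82238 = 29953/82238 ≈ 0.36422)
-4831623/3631955 + m/B(-2047, 41) = -4831623/3631955 + (29953/82238)/(-2047) = -4831623*1/3631955 + (29953/82238)*(-1/2047) = -4831623/3631955 - 29953/168341186 = -813469934072993/611407612198630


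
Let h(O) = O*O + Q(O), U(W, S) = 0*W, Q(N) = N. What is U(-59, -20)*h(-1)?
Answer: 0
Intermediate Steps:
U(W, S) = 0
h(O) = O + O² (h(O) = O*O + O = O² + O = O + O²)
U(-59, -20)*h(-1) = 0*(-(1 - 1)) = 0*(-1*0) = 0*0 = 0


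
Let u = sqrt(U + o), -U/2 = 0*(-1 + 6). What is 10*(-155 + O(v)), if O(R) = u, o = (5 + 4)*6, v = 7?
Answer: -1550 + 30*sqrt(6) ≈ -1476.5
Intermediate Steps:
U = 0 (U = -0*(-1 + 6) = -0*5 = -2*0 = 0)
o = 54 (o = 9*6 = 54)
u = 3*sqrt(6) (u = sqrt(0 + 54) = sqrt(54) = 3*sqrt(6) ≈ 7.3485)
O(R) = 3*sqrt(6)
10*(-155 + O(v)) = 10*(-155 + 3*sqrt(6)) = -1550 + 30*sqrt(6)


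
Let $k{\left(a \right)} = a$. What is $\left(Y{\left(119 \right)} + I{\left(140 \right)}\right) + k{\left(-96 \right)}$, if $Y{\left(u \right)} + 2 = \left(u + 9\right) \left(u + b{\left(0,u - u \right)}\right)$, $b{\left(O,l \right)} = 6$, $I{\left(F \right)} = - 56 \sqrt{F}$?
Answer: $15902 - 112 \sqrt{35} \approx 15239.0$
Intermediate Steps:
$Y{\left(u \right)} = -2 + \left(6 + u\right) \left(9 + u\right)$ ($Y{\left(u \right)} = -2 + \left(u + 9\right) \left(u + 6\right) = -2 + \left(9 + u\right) \left(6 + u\right) = -2 + \left(6 + u\right) \left(9 + u\right)$)
$\left(Y{\left(119 \right)} + I{\left(140 \right)}\right) + k{\left(-96 \right)} = \left(\left(52 + 119^{2} + 15 \cdot 119\right) - 56 \sqrt{140}\right) - 96 = \left(\left(52 + 14161 + 1785\right) - 56 \cdot 2 \sqrt{35}\right) - 96 = \left(15998 - 112 \sqrt{35}\right) - 96 = 15902 - 112 \sqrt{35}$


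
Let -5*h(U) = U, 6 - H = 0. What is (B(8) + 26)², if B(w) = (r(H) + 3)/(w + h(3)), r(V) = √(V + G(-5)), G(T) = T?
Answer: 964324/1369 ≈ 704.40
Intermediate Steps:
H = 6 (H = 6 - 1*0 = 6 + 0 = 6)
h(U) = -U/5
r(V) = √(-5 + V) (r(V) = √(V - 5) = √(-5 + V))
B(w) = 4/(-⅗ + w) (B(w) = (√(-5 + 6) + 3)/(w - ⅕*3) = (√1 + 3)/(w - ⅗) = (1 + 3)/(-⅗ + w) = 4/(-⅗ + w))
(B(8) + 26)² = (20/(-3 + 5*8) + 26)² = (20/(-3 + 40) + 26)² = (20/37 + 26)² = (982/37)² = 964324/1369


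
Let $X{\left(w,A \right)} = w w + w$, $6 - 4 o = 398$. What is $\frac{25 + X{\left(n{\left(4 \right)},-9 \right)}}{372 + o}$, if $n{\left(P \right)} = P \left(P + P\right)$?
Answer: $\frac{1081}{274} \approx 3.9453$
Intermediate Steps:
$n{\left(P \right)} = 2 P^{2}$ ($n{\left(P \right)} = P 2 P = 2 P^{2}$)
$o = -98$ ($o = \frac{3}{2} - \frac{199}{2} = -98$)
$X{\left(w,A \right)} = w + w^{2}$ ($X{\left(w,A \right)} = w^{2} + w = w + w^{2}$)
$\frac{25 + X{\left(n{\left(4 \right)},-9 \right)}}{372 + o} = \frac{25 + 2 \cdot 4^{2} \left(1 + 2 \cdot 4^{2}\right)}{372 - 98} = \frac{25 + 2 \cdot 16 \left(1 + 2 \cdot 16\right)}{274} = \left(25 + 32 \left(1 + 32\right)\right) \frac{1}{274} = \left(25 + 32 \cdot 33\right) \frac{1}{274} = \left(25 + 1056\right) \frac{1}{274} = 1081 \cdot \frac{1}{274} = \frac{1081}{274}$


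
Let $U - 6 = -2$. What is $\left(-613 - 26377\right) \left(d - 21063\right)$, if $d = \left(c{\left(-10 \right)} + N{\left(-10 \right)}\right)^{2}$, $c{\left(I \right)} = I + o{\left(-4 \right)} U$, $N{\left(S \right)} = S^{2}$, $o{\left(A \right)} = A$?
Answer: $420693130$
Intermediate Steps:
$U = 4$ ($U = 6 - 2 = 4$)
$c{\left(I \right)} = -16 + I$ ($c{\left(I \right)} = I - 16 = -16 + I$)
$d = 5476$ ($d = \left(\left(-16 - 10\right) + \left(-10\right)^{2}\right)^{2} = \left(-26 + 100\right)^{2} = 74^{2} = 5476$)
$\left(-613 - 26377\right) \left(d - 21063\right) = \left(-613 - 26377\right) \left(5476 - 21063\right) = \left(-26990\right) \left(-15587\right) = 420693130$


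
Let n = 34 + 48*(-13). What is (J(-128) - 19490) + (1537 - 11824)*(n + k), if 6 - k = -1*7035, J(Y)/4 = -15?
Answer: -66380987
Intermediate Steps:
n = -590 (n = 34 - 624 = -590)
J(Y) = -60 (J(Y) = 4*(-15) = -60)
k = 7041 (k = 6 - (-1)*7035 = 6 - 1*(-7035) = 6 + 7035 = 7041)
(J(-128) - 19490) + (1537 - 11824)*(n + k) = (-60 - 19490) + (1537 - 11824)*(-590 + 7041) = -19550 - 10287*6451 = -19550 - 66361437 = -66380987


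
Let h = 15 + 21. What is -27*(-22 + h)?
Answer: -378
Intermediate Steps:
h = 36
-27*(-22 + h) = -27*(-22 + 36) = -27*14 = -378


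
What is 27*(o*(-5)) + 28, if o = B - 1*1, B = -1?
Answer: 298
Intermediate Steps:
o = -2 (o = -1 - 1*1 = -1 - 1 = -2)
27*(o*(-5)) + 28 = 27*(-2*(-5)) + 28 = 27*10 + 28 = 270 + 28 = 298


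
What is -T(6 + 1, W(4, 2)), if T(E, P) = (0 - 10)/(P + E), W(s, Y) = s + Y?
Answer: 10/13 ≈ 0.76923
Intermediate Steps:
W(s, Y) = Y + s
T(E, P) = -10/(E + P)
-T(6 + 1, W(4, 2)) = -(-10)/((6 + 1) + (2 + 4)) = -(-10)/(7 + 6) = -(-10)/13 = -1*(-10/13) = 10/13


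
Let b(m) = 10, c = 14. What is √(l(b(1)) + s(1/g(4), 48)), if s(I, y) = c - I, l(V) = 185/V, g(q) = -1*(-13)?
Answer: √21918/26 ≈ 5.6941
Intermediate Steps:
g(q) = 13
s(I, y) = 14 - I
√(l(b(1)) + s(1/g(4), 48)) = √(185/10 + (14 - 1/13)) = √(185*(⅒) + (14 - 1*1/13)) = √(37/2 + (14 - 1/13)) = √(37/2 + 181/13) = √(843/26) = √21918/26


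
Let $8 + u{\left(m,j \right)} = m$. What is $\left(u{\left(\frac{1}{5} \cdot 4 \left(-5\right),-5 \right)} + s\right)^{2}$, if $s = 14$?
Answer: $4$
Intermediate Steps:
$u{\left(m,j \right)} = -8 + m$
$\left(u{\left(\frac{1}{5} \cdot 4 \left(-5\right),-5 \right)} + s\right)^{2} = \left(\left(-8 + \frac{1}{5} \cdot 4 \left(-5\right)\right) + 14\right)^{2} = \left(\left(-8 + \frac{4}{5} \left(-5\right)\right) + 14\right)^{2} = \left(\left(-8 - 4\right) + 14\right)^{2} = \left(-12 + 14\right)^{2} = 2^{2} = 4$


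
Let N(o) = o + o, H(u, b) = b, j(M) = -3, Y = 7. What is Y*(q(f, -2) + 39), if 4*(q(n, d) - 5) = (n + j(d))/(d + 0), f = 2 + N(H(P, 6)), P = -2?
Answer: 2387/8 ≈ 298.38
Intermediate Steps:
N(o) = 2*o
f = 14 (f = 2 + 2*6 = 2 + 12 = 14)
q(n, d) = 5 + (-3 + n)/(4*d) (q(n, d) = 5 + ((n - 3)/(d + 0))/4 = 5 + ((-3 + n)/d)/4 = 5 + (-3 + n)/(4*d))
Y*(q(f, -2) + 39) = 7*((¼)*(-3 + 14 + 20*(-2))/(-2) + 39) = 7*((¼)*(-½)*(-3 + 14 - 40) + 39) = 7*((¼)*(-½)*(-29) + 39) = 7*(29/8 + 39) = 7*(341/8) = 2387/8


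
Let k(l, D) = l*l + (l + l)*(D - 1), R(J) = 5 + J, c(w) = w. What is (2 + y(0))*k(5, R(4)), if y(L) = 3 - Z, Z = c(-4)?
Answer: 945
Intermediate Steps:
Z = -4
k(l, D) = l**2 + 2*l*(-1 + D) (k(l, D) = l**2 + (2*l)*(-1 + D) = l**2 + 2*l*(-1 + D))
y(L) = 7 (y(L) = 3 - 1*(-4) = 3 + 4 = 7)
(2 + y(0))*k(5, R(4)) = (2 + 7)*(5*(-2 + 5 + 2*(5 + 4))) = 9*(5*(-2 + 5 + 2*9)) = 9*(5*(-2 + 5 + 18)) = 9*(5*21) = 9*105 = 945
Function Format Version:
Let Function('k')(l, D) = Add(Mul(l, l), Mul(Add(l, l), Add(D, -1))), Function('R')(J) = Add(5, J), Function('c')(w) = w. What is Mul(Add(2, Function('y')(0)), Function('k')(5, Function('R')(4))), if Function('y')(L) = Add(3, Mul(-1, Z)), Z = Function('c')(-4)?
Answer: 945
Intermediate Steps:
Z = -4
Function('k')(l, D) = Add(Pow(l, 2), Mul(2, l, Add(-1, D))) (Function('k')(l, D) = Add(Pow(l, 2), Mul(Mul(2, l), Add(-1, D))) = Add(Pow(l, 2), Mul(2, l, Add(-1, D))))
Function('y')(L) = 7 (Function('y')(L) = Add(3, Mul(-1, -4)) = Add(3, 4) = 7)
Mul(Add(2, Function('y')(0)), Function('k')(5, Function('R')(4))) = Mul(Add(2, 7), Mul(5, Add(-2, 5, Mul(2, Add(5, 4))))) = Mul(9, Mul(5, Add(-2, 5, Mul(2, 9)))) = Mul(9, Mul(5, Add(-2, 5, 18))) = Mul(9, Mul(5, 21)) = Mul(9, 105) = 945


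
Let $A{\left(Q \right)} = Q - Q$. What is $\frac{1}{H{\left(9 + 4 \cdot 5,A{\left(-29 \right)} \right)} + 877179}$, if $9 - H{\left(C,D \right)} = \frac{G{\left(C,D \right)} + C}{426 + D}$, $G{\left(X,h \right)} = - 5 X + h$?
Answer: $\frac{213}{186841102} \approx 1.14 \cdot 10^{-6}$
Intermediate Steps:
$G{\left(X,h \right)} = h - 5 X$
$A{\left(Q \right)} = 0$
$H{\left(C,D \right)} = 9 - \frac{D - 4 C}{426 + D}$ ($H{\left(C,D \right)} = 9 - \frac{\left(D - 5 C\right) + C}{426 + D} = 9 - \frac{D - 4 C}{426 + D}$)
$\frac{1}{H{\left(9 + 4 \cdot 5,A{\left(-29 \right)} \right)} + 877179} = \frac{1}{\frac{2 \left(1917 + 2 \left(9 + 4 \cdot 5\right) + 4 \cdot 0\right)}{426 + 0} + 877179} = \frac{1}{\frac{2 \left(1917 + 2 \left(9 + 20\right) + 0\right)}{426} + 877179} = \frac{1}{2 \cdot \frac{1}{426} \left(1917 + 2 \cdot 29 + 0\right) + 877179} = \frac{1}{2 \cdot \frac{1}{426} \left(1917 + 58 + 0\right) + 877179} = \frac{1}{2 \cdot \frac{1}{426} \cdot 1975 + 877179} = \frac{1}{\frac{1975}{213} + 877179} = \frac{1}{\frac{186841102}{213}} = \frac{213}{186841102}$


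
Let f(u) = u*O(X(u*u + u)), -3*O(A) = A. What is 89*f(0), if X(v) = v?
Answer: 0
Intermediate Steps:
O(A) = -A/3
f(u) = u*(-u/3 - u**2/3) (f(u) = u*(-(u*u + u)/3) = u*(-(u**2 + u)/3) = u*(-(u + u**2)/3) = u*(-u/3 - u**2/3))
89*f(0) = 89*((1/3)*0**2*(-1 - 1*0)) = 89*((1/3)*0*(-1 + 0)) = 89*((1/3)*0*(-1)) = 89*0 = 0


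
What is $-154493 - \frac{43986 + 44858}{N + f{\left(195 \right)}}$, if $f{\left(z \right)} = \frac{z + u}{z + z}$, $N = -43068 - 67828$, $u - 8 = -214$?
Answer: $- \frac{954528969169}{6178493} \approx -1.5449 \cdot 10^{5}$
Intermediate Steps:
$u = -206$ ($u = 8 - 214 = -206$)
$N = -110896$ ($N = -43068 - 67828 = -110896$)
$f{\left(z \right)} = \frac{-206 + z}{2 z}$ ($f{\left(z \right)} = \frac{z - 206}{z + z} = \frac{-206 + z}{2 z}$)
$-154493 - \frac{43986 + 44858}{N + f{\left(195 \right)}} = -154493 - \frac{43986 + 44858}{-110896 + \frac{-206 + 195}{2 \cdot 195}} = -154493 - \frac{88844}{-110896 + \frac{1}{2} \cdot \frac{1}{195} \left(-11\right)} = -154493 - \frac{88844}{-110896 - \frac{11}{390}} = -154493 - \frac{88844}{- \frac{43249451}{390}} = -154493 - 88844 \left(- \frac{390}{43249451}\right) = -154493 - - \frac{4949880}{6178493} = -154493 + \frac{4949880}{6178493} = - \frac{954528969169}{6178493}$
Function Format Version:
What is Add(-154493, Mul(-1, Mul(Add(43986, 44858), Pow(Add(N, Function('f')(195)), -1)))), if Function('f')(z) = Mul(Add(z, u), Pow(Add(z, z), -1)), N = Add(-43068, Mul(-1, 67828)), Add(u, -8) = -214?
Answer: Rational(-954528969169, 6178493) ≈ -1.5449e+5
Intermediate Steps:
u = -206 (u = Add(8, -214) = -206)
N = -110896 (N = Add(-43068, -67828) = -110896)
Function('f')(z) = Mul(Rational(1, 2), Pow(z, -1), Add(-206, z)) (Function('f')(z) = Mul(Add(z, -206), Pow(Add(z, z), -1)) = Mul(Add(-206, z), Pow(Mul(2, z), -1)) = Mul(Add(-206, z), Mul(Rational(1, 2), Pow(z, -1))) = Mul(Rational(1, 2), Pow(z, -1), Add(-206, z)))
Add(-154493, Mul(-1, Mul(Add(43986, 44858), Pow(Add(N, Function('f')(195)), -1)))) = Add(-154493, Mul(-1, Mul(Add(43986, 44858), Pow(Add(-110896, Mul(Rational(1, 2), Pow(195, -1), Add(-206, 195))), -1)))) = Add(-154493, Mul(-1, Mul(88844, Pow(Add(-110896, Mul(Rational(1, 2), Rational(1, 195), -11)), -1)))) = Add(-154493, Mul(-1, Mul(88844, Pow(Add(-110896, Rational(-11, 390)), -1)))) = Add(-154493, Mul(-1, Mul(88844, Pow(Rational(-43249451, 390), -1)))) = Add(-154493, Mul(-1, Mul(88844, Rational(-390, 43249451)))) = Add(-154493, Mul(-1, Rational(-4949880, 6178493))) = Add(-154493, Rational(4949880, 6178493)) = Rational(-954528969169, 6178493)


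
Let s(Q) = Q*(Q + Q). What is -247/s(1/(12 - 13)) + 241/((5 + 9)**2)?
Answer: -23965/196 ≈ -122.27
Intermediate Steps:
s(Q) = 2*Q**2 (s(Q) = Q*(2*Q) = 2*Q**2)
-247/s(1/(12 - 13)) + 241/((5 + 9)**2) = -247*(12 - 13)**2/2 + 241/((5 + 9)**2) = -247/(2*(1/(-1))**2) + 241/(14**2) = -247/(2*(-1)**2) + 241/196 = -247/(2*1) + 241*(1/196) = -247/2 + 241/196 = -23965/196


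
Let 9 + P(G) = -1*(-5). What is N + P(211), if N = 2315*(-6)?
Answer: -13894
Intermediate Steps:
P(G) = -4 (P(G) = -9 - 1*(-5) = -9 + 5 = -4)
N = -13890
N + P(211) = -13890 - 4 = -13894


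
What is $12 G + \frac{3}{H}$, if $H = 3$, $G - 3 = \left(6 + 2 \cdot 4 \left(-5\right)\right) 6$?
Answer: $-2411$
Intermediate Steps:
$G = -201$ ($G = 3 + \left(6 + 2 \cdot 4 \left(-5\right)\right) 6 = 3 + \left(6 + 8 \left(-5\right)\right) 6 = 3 + \left(6 - 40\right) 6 = 3 - 204 = -201$)
$12 G + \frac{3}{H} = 12 \left(-201\right) + \frac{3}{3} = -2412 + 3 \cdot \frac{1}{3} = -2412 + 1 = -2411$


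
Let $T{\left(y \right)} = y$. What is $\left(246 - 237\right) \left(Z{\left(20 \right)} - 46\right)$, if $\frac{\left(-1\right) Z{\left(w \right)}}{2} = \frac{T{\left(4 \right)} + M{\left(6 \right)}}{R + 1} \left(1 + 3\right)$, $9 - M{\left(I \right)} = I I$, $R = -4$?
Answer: $-966$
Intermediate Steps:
$M{\left(I \right)} = 9 - I^{2}$ ($M{\left(I \right)} = 9 - I I = 9 - I^{2}$)
$Z{\left(w \right)} = - \frac{184}{3}$ ($Z{\left(w \right)} = - 2 \frac{4 + \left(9 - 6^{2}\right)}{-4 + 1} \left(1 + 3\right) = - 2 \frac{4 + \left(9 - 36\right)}{-3} \cdot 4 = - 2 \left(4 + \left(9 - 36\right)\right) \left(- \frac{1}{3}\right) 4 = - 2 \left(4 - 27\right) \left(- \frac{1}{3}\right) 4 = - 2 \left(-23\right) \left(- \frac{1}{3}\right) 4 = - 2 \cdot \frac{23}{3} \cdot 4 = \left(-2\right) \frac{92}{3} = - \frac{184}{3}$)
$\left(246 - 237\right) \left(Z{\left(20 \right)} - 46\right) = \left(246 - 237\right) \left(- \frac{184}{3} - 46\right) = 9 \left(- \frac{322}{3}\right) = -966$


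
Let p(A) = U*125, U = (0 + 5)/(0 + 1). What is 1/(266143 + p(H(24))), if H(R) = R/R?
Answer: 1/266768 ≈ 3.7486e-6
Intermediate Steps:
H(R) = 1
U = 5 (U = 5/1 = 5*1 = 5)
p(A) = 625 (p(A) = 5*125 = 625)
1/(266143 + p(H(24))) = 1/(266143 + 625) = 1/266768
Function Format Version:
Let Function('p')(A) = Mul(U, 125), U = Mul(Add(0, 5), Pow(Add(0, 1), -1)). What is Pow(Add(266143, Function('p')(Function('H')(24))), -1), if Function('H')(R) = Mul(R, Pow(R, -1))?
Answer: Rational(1, 266768) ≈ 3.7486e-6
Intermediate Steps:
Function('H')(R) = 1
U = 5 (U = Mul(5, Pow(1, -1)) = Mul(5, 1) = 5)
Function('p')(A) = 625 (Function('p')(A) = Mul(5, 125) = 625)
Pow(Add(266143, Function('p')(Function('H')(24))), -1) = Pow(Add(266143, 625), -1) = Pow(266768, -1) = Rational(1, 266768)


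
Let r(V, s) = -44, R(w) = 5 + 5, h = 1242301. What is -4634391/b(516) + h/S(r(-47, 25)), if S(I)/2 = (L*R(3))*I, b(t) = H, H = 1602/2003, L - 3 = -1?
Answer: -2723252678447/469920 ≈ -5.7951e+6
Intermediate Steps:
L = 2 (L = 3 - 1 = 2)
R(w) = 10
H = 1602/2003 (H = 1602*(1/2003) = 1602/2003 ≈ 0.79980)
b(t) = 1602/2003
S(I) = 40*I (S(I) = 2*((2*10)*I) = 2*(20*I) = 40*I)
-4634391/b(516) + h/S(r(-47, 25)) = -4634391/1602/2003 + 1242301/((40*(-44))) = -4634391*2003/1602 + 1242301/(-1760) = -3094228391/534 + 1242301*(-1/1760) = -3094228391/534 - 1242301/1760 = -2723252678447/469920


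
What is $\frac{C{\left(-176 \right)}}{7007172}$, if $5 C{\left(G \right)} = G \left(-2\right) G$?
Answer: $- \frac{15488}{8758965} \approx -0.0017682$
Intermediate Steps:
$C{\left(G \right)} = - \frac{2 G^{2}}{5}$ ($C{\left(G \right)} = \frac{G \left(-2\right) G}{5} = \frac{- 2 G G}{5} = \frac{\left(-2\right) G^{2}}{5} = - \frac{2 G^{2}}{5}$)
$\frac{C{\left(-176 \right)}}{7007172} = \frac{\left(- \frac{2}{5}\right) \left(-176\right)^{2}}{7007172} = \left(- \frac{2}{5}\right) 30976 \cdot \frac{1}{7007172} = \left(- \frac{61952}{5}\right) \frac{1}{7007172} = - \frac{15488}{8758965}$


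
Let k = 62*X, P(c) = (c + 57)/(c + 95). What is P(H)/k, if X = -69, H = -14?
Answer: -43/346518 ≈ -0.00012409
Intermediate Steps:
P(c) = (57 + c)/(95 + c)
k = -4278 (k = 62*(-69) = -4278)
P(H)/k = ((57 - 14)/(95 - 14))/(-4278) = (43/81)*(-1/4278) = -43/346518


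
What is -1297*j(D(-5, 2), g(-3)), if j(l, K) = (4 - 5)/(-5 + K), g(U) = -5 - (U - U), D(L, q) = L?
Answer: -1297/10 ≈ -129.70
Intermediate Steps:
g(U) = -5 (g(U) = -5 - 1*0 = -5 + 0 = -5)
j(l, K) = -1/(-5 + K)
-1297*j(D(-5, 2), g(-3)) = -(-1297)/(-5 - 5) = -(-1297)/(-10) = -(-1297)*(-1)/10 = -1297*⅒ = -1297/10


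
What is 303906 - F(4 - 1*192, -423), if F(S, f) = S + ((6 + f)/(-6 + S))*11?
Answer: 58989649/194 ≈ 3.0407e+5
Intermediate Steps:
F(S, f) = S + 11*(6 + f)/(-6 + S) (F(S, f) = S + ((6 + f)/(-6 + S))*11 = S + 11*(6 + f)/(-6 + S))
303906 - F(4 - 1*192, -423) = 303906 - (66 + (4 - 1*192)**2 - 6*(4 - 1*192) + 11*(-423))/(-6 + (4 - 1*192)) = 303906 - (66 + (4 - 192)**2 - 6*(4 - 192) - 4653)/(-6 + (4 - 192)) = 303906 - (66 + (-188)**2 - 6*(-188) - 4653)/(-6 - 188) = 303906 - (66 + 35344 + 1128 - 4653)/(-194) = 303906 - (-1)*31885/194 = 303906 - 1*(-31885/194) = 303906 + 31885/194 = 58989649/194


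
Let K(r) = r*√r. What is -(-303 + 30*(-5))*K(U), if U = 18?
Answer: 24462*√2 ≈ 34595.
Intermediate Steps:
K(r) = r^(3/2)
-(-303 + 30*(-5))*K(U) = -(-303 + 30*(-5))*18^(3/2) = -(-303 - 150)*54*√2 = -(-453)*54*√2 = -(-24462)*√2 = 24462*√2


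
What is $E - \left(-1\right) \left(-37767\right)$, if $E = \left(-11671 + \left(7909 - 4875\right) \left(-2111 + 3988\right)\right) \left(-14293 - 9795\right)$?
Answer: $-136895682703$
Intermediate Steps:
$E = -136895644936$ ($E = \left(-11671 + 3034 \cdot 1877\right) \left(-24088\right) = \left(-11671 + 5694818\right) \left(-24088\right) = 5683147 \left(-24088\right) = -136895644936$)
$E - \left(-1\right) \left(-37767\right) = -136895644936 - \left(-1\right) \left(-37767\right) = -136895644936 - 37767 = -136895682703$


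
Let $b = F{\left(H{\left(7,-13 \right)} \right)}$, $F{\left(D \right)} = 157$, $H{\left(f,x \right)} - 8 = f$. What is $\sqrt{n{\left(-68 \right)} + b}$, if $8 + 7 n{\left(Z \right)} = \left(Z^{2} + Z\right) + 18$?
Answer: $\frac{\sqrt{39655}}{7} \approx 28.448$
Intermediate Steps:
$H{\left(f,x \right)} = 8 + f$
$b = 157$
$n{\left(Z \right)} = \frac{10}{7} + \frac{Z}{7} + \frac{Z^{2}}{7}$ ($n{\left(Z \right)} = - \frac{8}{7} + \frac{\left(Z^{2} + Z\right) + 18}{7} = - \frac{8}{7} + \frac{\left(Z + Z^{2}\right) + 18}{7} = - \frac{8}{7} + \frac{18 + Z + Z^{2}}{7} = - \frac{8}{7} + \left(\frac{18}{7} + \frac{Z}{7} + \frac{Z^{2}}{7}\right) = \frac{10}{7} + \frac{Z}{7} + \frac{Z^{2}}{7}$)
$\sqrt{n{\left(-68 \right)} + b} = \sqrt{\left(\frac{10}{7} + \frac{1}{7} \left(-68\right) + \frac{\left(-68\right)^{2}}{7}\right) + 157} = \sqrt{\left(\frac{10}{7} - \frac{68}{7} + \frac{1}{7} \cdot 4624\right) + 157} = \sqrt{\left(\frac{10}{7} - \frac{68}{7} + \frac{4624}{7}\right) + 157} = \sqrt{\frac{4566}{7} + 157} = \sqrt{\frac{5665}{7}} = \frac{\sqrt{39655}}{7}$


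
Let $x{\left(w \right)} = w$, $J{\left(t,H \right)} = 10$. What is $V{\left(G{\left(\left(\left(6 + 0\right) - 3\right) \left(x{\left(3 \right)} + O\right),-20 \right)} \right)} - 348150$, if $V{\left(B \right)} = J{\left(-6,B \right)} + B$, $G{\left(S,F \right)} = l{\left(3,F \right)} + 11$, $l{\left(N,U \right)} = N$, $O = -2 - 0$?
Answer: $-348126$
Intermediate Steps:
$O = -2$ ($O = -2 + 0 = -2$)
$G{\left(S,F \right)} = 14$ ($G{\left(S,F \right)} = 3 + 11 = 14$)
$V{\left(B \right)} = 10 + B$
$V{\left(G{\left(\left(\left(6 + 0\right) - 3\right) \left(x{\left(3 \right)} + O\right),-20 \right)} \right)} - 348150 = \left(10 + 14\right) - 348150 = 24 - 348150 = -348126$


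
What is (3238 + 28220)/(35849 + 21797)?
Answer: 15729/28823 ≈ 0.54571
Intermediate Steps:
(3238 + 28220)/(35849 + 21797) = 31458/57646 = 31458*(1/57646) = 15729/28823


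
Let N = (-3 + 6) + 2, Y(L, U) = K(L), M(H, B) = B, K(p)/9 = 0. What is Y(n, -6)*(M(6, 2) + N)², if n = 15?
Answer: 0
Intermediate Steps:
K(p) = 0 (K(p) = 9*0 = 0)
Y(L, U) = 0
N = 5 (N = 3 + 2 = 5)
Y(n, -6)*(M(6, 2) + N)² = 0*(2 + 5)² = 0*7² = 0*49 = 0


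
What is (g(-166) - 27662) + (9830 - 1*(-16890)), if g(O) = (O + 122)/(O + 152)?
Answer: -6572/7 ≈ -938.86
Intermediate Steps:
g(O) = (122 + O)/(152 + O)
(g(-166) - 27662) + (9830 - 1*(-16890)) = ((122 - 166)/(152 - 166) - 27662) + (9830 - 1*(-16890)) = (-44/(-14) - 27662) + (9830 + 16890) = (-1/14*(-44) - 27662) + 26720 = (22/7 - 27662) + 26720 = -193612/7 + 26720 = -6572/7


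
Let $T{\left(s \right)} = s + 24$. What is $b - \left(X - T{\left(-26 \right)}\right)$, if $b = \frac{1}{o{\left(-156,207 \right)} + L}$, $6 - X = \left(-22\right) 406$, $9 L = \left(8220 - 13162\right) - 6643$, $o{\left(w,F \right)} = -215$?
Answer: $- \frac{120868809}{13520} \approx -8940.0$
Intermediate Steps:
$L = - \frac{11585}{9}$ ($L = \frac{\left(8220 - 13162\right) - 6643}{9} = \frac{-4942 - 6643}{9} = \frac{1}{9} \left(-11585\right) = - \frac{11585}{9} \approx -1287.2$)
$X = 8938$ ($X = 6 - \left(-22\right) 406 = 6 - -8932 = 6 + 8932 = 8938$)
$T{\left(s \right)} = 24 + s$
$b = - \frac{9}{13520}$ ($b = \frac{1}{-215 - \frac{11585}{9}} = \frac{1}{- \frac{13520}{9}} = - \frac{9}{13520} \approx -0.00066568$)
$b - \left(X - T{\left(-26 \right)}\right) = - \frac{9}{13520} - \left(8938 - \left(24 - 26\right)\right) = - \frac{9}{13520} - \left(8938 - -2\right) = - \frac{9}{13520} - \left(8938 + 2\right) = - \frac{9}{13520} - 8940 = - \frac{120868809}{13520}$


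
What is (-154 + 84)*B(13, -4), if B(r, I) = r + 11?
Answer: -1680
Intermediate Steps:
B(r, I) = 11 + r
(-154 + 84)*B(13, -4) = (-154 + 84)*(11 + 13) = -70*24 = -1680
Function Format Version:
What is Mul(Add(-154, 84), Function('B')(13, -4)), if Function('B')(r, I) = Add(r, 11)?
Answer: -1680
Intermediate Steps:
Function('B')(r, I) = Add(11, r)
Mul(Add(-154, 84), Function('B')(13, -4)) = Mul(Add(-154, 84), Add(11, 13)) = Mul(-70, 24) = -1680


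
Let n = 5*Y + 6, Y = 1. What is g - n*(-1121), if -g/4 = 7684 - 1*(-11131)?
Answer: -62929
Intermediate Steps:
n = 11 (n = 5*1 + 6 = 5 + 6 = 11)
g = -75260 (g = -4*(7684 - 1*(-11131)) = -4*(7684 + 11131) = -4*18815 = -75260)
g - n*(-1121) = -75260 - 11*(-1121) = -75260 - 1*(-12331) = -75260 + 12331 = -62929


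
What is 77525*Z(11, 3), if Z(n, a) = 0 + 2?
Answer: 155050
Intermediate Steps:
Z(n, a) = 2
77525*Z(11, 3) = 77525*2 = 155050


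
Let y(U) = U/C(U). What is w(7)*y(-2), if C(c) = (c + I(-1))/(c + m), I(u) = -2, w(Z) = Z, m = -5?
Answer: -49/2 ≈ -24.500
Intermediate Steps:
C(c) = (-2 + c)/(-5 + c) (C(c) = (c - 2)/(c - 5) = (-2 + c)/(-5 + c))
y(U) = U*(-5 + U)/(-2 + U) (y(U) = U/(((-2 + U)/(-5 + U))) = U*((-5 + U)/(-2 + U)) = U*(-5 + U)/(-2 + U))
w(7)*y(-2) = 7*(-2*(-5 - 2)/(-2 - 2)) = 7*(-2*(-7)/(-4)) = 7*(-2*(-¼)*(-7)) = 7*(-7/2) = -49/2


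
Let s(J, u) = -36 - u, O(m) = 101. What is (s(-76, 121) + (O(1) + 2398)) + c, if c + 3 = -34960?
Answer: -32621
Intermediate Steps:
c = -34963 (c = -3 - 34960 = -34963)
(s(-76, 121) + (O(1) + 2398)) + c = ((-36 - 1*121) + (101 + 2398)) - 34963 = ((-36 - 121) + 2499) - 34963 = (-157 + 2499) - 34963 = 2342 - 34963 = -32621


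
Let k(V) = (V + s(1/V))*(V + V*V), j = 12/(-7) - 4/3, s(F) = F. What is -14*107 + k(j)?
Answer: -14068069/9261 ≈ -1519.1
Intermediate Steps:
j = -64/21 (j = 12*(-⅐) - 4*⅓ = -12/7 - 4/3 = -64/21 ≈ -3.0476)
k(V) = (V + 1/V)*(V + V²) (k(V) = (V + 1/V)*(V + V*V) = (V + 1/V)*(V + V²))
-14*107 + k(j) = -14*107 + (1 - 64*(1 - 64/21 + (-64/21)²)/21) = -1498 + (1 - 64*(1 - 64/21 + 4096/441)/21) = -1498 + (1 - 64/21*3193/441) = -1498 + (1 - 204352/9261) = -1498 - 195091/9261 = -14068069/9261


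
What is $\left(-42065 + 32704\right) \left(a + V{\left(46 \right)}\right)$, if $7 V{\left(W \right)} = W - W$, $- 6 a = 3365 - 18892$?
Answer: $- \frac{145348247}{6} \approx -2.4225 \cdot 10^{7}$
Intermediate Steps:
$a = \frac{15527}{6}$ ($a = - \frac{3365 - 18892}{6} = \left(- \frac{1}{6}\right) \left(-15527\right) = \frac{15527}{6} \approx 2587.8$)
$V{\left(W \right)} = 0$ ($V{\left(W \right)} = \frac{W - W}{7} = \frac{1}{7} \cdot 0 = 0$)
$\left(-42065 + 32704\right) \left(a + V{\left(46 \right)}\right) = \left(-42065 + 32704\right) \left(\frac{15527}{6} + 0\right) = \left(-9361\right) \frac{15527}{6} = - \frac{145348247}{6}$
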